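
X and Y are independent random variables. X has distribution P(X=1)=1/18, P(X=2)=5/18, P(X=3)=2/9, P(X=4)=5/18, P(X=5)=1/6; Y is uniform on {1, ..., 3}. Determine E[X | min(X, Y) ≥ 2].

57/17

P(min(X, Y) ≥ 2) = 17/27.
Summing X·P(x,y) over outcomes with min(X, Y) ≥ 2 gives 19/9.
E[X | min(X, Y) ≥ 2] = (19/9) / (17/27) = 57/17.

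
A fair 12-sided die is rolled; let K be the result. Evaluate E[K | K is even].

Given K is even, K is equally likely to be any of {2, 4, 6, 8, 10, 12}.
E[K | K is even] = (2 + 4 + 6 + 8 + 10 + 12) / 6 = 7.

7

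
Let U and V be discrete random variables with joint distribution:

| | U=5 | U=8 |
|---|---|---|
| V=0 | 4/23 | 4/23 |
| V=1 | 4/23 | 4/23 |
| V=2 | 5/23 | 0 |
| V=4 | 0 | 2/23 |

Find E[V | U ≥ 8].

P(U ≥ 8) = 10/23.
Σ V·P over the event = 0·(4/23) + 1·(4/23) + 4·(2/23) = 12/23.
E[V | U ≥ 8] = (12/23) / (10/23) = 6/5.

6/5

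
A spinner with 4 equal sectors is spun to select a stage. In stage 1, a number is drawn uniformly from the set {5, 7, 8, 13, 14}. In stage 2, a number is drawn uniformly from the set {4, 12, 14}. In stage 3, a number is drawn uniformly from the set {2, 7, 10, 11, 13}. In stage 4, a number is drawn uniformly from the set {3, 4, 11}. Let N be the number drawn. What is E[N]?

17/2

E[N | stage 1] = (5+7+8+13+14)/5 = 47/5.
E[N | stage 2] = (4+12+14)/3 = 10.
E[N | stage 3] = (2+7+10+11+13)/5 = 43/5.
E[N | stage 4] = (3+4+11)/3 = 6.
E[N] = (1/4)·(47/5) + (1/4)·(10) + (1/4)·(43/5) + (1/4)·(6) = 17/2.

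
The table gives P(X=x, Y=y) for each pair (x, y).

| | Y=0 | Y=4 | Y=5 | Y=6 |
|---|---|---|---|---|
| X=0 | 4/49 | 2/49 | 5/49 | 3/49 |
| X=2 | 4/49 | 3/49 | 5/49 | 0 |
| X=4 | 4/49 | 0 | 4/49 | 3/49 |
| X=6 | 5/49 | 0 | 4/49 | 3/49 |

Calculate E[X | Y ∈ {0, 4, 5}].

11/4

P(Y ∈ {0, 4, 5}) = 40/49.
Summing X·P(X=x,Y=y) over the conditioning event gives 110/49.
E[X | Y ∈ {0, 4, 5}] = (110/49) / (40/49) = 11/4.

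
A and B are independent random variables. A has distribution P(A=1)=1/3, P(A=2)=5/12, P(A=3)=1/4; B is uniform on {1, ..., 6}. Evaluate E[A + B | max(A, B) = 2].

P(max(A, B) = 2) = 7/36.
Summing (A+B)·P(x,y) over outcomes with max(A, B) = 2 gives 47/72.
E[A + B | max(A, B) = 2] = (47/72) / (7/36) = 47/14.

47/14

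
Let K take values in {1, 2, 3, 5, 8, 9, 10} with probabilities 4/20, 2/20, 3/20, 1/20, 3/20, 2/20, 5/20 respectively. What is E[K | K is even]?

P(K is even) = 1/2.
Σ over the event: 2·1/10 + 8·3/20 + 10·1/4 = 39/10.
E[K | K is even] = (39/10) / (1/2) = 39/5.

39/5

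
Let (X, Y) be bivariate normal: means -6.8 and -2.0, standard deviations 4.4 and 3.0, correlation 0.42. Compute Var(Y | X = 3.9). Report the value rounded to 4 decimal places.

7.4124

Var(Y | X=x) = (1 − ρ²)·σ_Y².
Var(Y | X=3.9) = (3.0)²·(1 − (0.42)²) = 9·0.8236 = 7.4124.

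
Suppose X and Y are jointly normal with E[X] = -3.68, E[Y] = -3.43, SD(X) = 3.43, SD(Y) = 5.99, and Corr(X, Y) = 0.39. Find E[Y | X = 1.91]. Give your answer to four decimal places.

0.3772

The regression of Y on X has slope ρ·σ_Y/σ_X and passes through (μ_X, μ_Y).
E[Y | X=1.91] = -3.43 + (0.39)·(5.99/3.43)·(1.91 − (-3.68)) = -3.43 + (0.68108)·(5.59) = 0.3772.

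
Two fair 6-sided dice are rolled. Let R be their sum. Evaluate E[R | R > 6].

26/3

P(R > 6) = 7/12.
Σ over the event: 7·1/6 + 8·5/36 + 9·1/9 + 10·1/12 + 11·1/18 + 12·1/36 = 91/18.
E[R | R > 6] = (91/18) / (7/12) = 26/3.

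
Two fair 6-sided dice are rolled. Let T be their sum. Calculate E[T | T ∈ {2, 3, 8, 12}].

P(T ∈ {2, 3, 8, 12}) = 1/4.
Σ over the event: 2·1/36 + 3·1/18 + 8·5/36 + 12·1/36 = 5/3.
E[T | T ∈ {2, 3, 8, 12}] = (5/3) / (1/4) = 20/3.

20/3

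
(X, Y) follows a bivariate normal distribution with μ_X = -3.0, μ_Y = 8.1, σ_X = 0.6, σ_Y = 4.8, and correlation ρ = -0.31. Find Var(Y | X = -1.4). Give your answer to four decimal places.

20.8259

For a bivariate normal, Var(Y | X=x) = σ_Y²(1 − ρ²).
Var(Y | X=-1.4) = (4.8)²·(1 − (-0.31)²) = 23.04·0.9039 = 20.8259.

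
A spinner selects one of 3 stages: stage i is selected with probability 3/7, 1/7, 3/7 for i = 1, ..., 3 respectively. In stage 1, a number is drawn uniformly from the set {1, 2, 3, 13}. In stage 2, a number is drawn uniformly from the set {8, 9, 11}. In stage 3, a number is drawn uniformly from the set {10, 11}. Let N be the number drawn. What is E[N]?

661/84

E[N | stage 1] = (1+2+3+13)/4 = 19/4.
E[N | stage 2] = (8+9+11)/3 = 28/3.
E[N | stage 3] = (10+11)/2 = 21/2.
E[N] = (3/7)·(19/4) + (1/7)·(28/3) + (3/7)·(21/2) = 661/84.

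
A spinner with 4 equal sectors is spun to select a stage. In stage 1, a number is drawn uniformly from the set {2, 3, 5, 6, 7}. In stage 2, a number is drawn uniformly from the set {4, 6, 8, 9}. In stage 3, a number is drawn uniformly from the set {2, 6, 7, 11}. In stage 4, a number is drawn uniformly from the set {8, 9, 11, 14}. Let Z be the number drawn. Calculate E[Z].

E[Z | stage 1] = (2+3+5+6+7)/5 = 23/5.
E[Z | stage 2] = (4+6+8+9)/4 = 27/4.
E[Z | stage 3] = (2+6+7+11)/4 = 13/2.
E[Z | stage 4] = (8+9+11+14)/4 = 21/2.
By the law of total expectation,
E[Z] = (1/4)·(23/5) + (1/4)·(27/4) + (1/4)·(13/2) + (1/4)·(21/2) = 567/80.

567/80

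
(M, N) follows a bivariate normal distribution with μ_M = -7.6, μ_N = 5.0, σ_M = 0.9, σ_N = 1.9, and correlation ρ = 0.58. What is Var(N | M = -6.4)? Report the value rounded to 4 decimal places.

2.3956

Var(N | M=x) = (1 − ρ²)·σ_N².
Var(N | M=-6.4) = (1.9)²·(1 − (0.58)²) = 3.61·0.6636 = 2.3956.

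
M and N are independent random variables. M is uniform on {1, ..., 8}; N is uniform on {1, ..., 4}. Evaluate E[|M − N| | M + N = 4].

4/3

Outcomes with M + N = 4: (1,3), (2,2), (3,1), each with probability 1/32.
E[|M − N| | M + N = 4] = (2 + 0 + 2) / 3 = 4/3.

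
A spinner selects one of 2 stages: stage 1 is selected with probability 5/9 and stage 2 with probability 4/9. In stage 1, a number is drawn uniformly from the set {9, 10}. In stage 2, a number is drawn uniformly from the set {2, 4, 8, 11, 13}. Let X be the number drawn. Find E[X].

E[X | stage 1] = (9+10)/2 = 19/2.
E[X | stage 2] = (2+4+8+11+13)/5 = 38/5.
By the law of total expectation,
E[X] = (5/9)·(19/2) + (4/9)·(38/5) = 779/90.

779/90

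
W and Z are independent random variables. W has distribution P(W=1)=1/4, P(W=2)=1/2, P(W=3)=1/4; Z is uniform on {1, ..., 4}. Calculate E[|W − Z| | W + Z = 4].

P(W + Z = 4) = 1/4.
Summing |W−Z|·P(x,y) over outcomes with W + Z = 4 gives 1/4.
E[|W − Z| | W + Z = 4] = (1/4) / (1/4) = 1.

1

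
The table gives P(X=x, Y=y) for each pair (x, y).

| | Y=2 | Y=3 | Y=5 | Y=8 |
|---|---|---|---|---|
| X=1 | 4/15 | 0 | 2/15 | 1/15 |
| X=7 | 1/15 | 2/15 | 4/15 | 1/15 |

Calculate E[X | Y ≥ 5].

19/4

P(Y ≥ 5) = 8/15.
Σ X·P over the event = 1·(2/15) + 1·(1/15) + 7·(4/15) + 7·(1/15) = 38/15.
E[X | Y ≥ 5] = (38/15) / (8/15) = 19/4.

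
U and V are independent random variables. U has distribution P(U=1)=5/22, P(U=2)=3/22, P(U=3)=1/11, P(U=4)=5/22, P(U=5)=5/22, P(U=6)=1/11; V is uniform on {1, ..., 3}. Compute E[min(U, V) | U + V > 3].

101/53

P(U + V > 3) = 53/66.
Summing min(U,V)·P(x,y) over outcomes with U + V > 3 gives 101/66.
E[min(U, V) | U + V > 3] = (101/66) / (53/66) = 101/53.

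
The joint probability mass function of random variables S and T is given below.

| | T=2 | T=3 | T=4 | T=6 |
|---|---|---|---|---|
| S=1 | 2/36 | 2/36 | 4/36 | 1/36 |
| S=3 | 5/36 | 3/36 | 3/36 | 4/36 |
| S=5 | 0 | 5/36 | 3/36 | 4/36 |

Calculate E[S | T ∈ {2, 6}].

25/8

P(T ∈ {2, 6}) = 4/9.
Σ S·P over the event = 1·(2/36) + 1·(1/36) + 3·(5/36) + 3·(4/36) + 5·(4/36) = 25/18.
E[S | T ∈ {2, 6}] = (25/18) / (4/9) = 25/8.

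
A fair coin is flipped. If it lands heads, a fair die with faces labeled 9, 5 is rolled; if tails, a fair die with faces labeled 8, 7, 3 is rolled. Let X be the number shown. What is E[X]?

E[X | heads] = (9+5)/2 = 7.
E[X | tails] = (8+7+3)/3 = 6.
By the law of total expectation,
E[X] = (1/2)·(7) + (1/2)·(6) = 13/2.

13/2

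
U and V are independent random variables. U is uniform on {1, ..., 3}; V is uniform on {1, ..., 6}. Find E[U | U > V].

8/3

P(U > V) = 1/6.
Summing U·P(x,y) over outcomes with U > V gives 4/9.
E[U | U > V] = (4/9) / (1/6) = 8/3.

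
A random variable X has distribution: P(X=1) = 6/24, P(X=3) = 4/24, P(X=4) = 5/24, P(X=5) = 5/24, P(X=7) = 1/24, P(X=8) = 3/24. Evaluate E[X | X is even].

P(X is even) = 1/3.
Σ over the event: 4·5/24 + 8·1/8 = 11/6.
E[X | X is even] = (11/6) / (1/3) = 11/2.

11/2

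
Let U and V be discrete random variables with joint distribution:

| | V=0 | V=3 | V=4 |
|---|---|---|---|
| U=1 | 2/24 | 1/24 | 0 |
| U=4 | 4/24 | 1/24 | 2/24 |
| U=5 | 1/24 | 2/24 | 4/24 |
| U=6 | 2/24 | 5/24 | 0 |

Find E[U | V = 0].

35/9

P(V = 0) = 3/8.
Σ U·P over the event = 1·(2/24) + 4·(4/24) + 5·(1/24) + 6·(2/24) = 35/24.
E[U | V = 0] = (35/24) / (3/8) = 35/9.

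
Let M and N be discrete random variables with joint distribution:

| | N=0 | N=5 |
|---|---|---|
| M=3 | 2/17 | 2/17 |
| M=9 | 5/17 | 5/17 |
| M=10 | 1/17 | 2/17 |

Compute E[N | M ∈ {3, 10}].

20/7

P(M ∈ {3, 10}) = 7/17.
Σ N·P over the event = 0·(2/17) + 5·(2/17) + 0·(1/17) + 5·(2/17) = 20/17.
E[N | M ∈ {3, 10}] = (20/17) / (7/17) = 20/7.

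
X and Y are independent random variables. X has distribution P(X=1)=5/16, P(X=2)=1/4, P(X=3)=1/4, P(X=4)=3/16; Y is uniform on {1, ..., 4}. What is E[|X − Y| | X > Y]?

34/21

P(X > Y) = 21/64.
Summing |X−Y|·P(x,y) over outcomes with X > Y gives 17/32.
E[|X − Y| | X > Y] = (17/32) / (21/64) = 34/21.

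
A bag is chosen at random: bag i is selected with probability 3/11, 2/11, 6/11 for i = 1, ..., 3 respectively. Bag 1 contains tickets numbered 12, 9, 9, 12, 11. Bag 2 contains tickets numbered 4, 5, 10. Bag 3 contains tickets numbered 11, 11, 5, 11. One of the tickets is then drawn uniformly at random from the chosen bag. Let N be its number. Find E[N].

E[N | bag 1] = (12+9+9+12+11)/5 = 53/5.
E[N | bag 2] = (4+5+10)/3 = 19/3.
E[N | bag 3] = (11+11+5+11)/4 = 19/2.
By the law of total expectation,
E[N] = (3/11)·(53/5) + (2/11)·(19/3) + (6/11)·(19/2) = 1522/165.

1522/165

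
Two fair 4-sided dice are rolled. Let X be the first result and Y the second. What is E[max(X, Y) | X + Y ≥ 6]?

23/6

Outcomes with X + Y ≥ 6: (2,4), (3,3), (3,4), (4,2), (4,3), (4,4), each with probability 1/16.
E[max(X, Y) | X + Y ≥ 6] = (4 + 3 + 4 + 4 + 4 + 4) / 6 = 23/6.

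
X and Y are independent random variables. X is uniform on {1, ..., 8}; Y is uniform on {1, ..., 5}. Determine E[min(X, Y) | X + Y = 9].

14/5

Outcomes with X + Y = 9: (4,5), (5,4), (6,3), (7,2), (8,1), each with probability 1/40.
E[min(X, Y) | X + Y = 9] = (4 + 4 + 3 + 2 + 1) / 5 = 14/5.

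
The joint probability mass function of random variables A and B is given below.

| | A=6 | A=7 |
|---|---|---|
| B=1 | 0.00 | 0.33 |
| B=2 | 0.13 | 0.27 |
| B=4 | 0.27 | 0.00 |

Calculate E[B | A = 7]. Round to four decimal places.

P(A = 7) = 0.60.
Σ B·P over the event = 1·(0.33) + 2·(0.27) = 0.87.
E[B | A = 7] = (0.87) / (0.60) = 1.4500.

1.4500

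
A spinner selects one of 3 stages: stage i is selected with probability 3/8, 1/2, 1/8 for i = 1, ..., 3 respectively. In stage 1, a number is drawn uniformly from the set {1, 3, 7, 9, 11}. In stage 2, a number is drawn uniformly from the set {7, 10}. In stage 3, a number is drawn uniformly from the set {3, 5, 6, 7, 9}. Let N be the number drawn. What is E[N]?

293/40

E[N | stage 1] = (1+3+7+9+11)/5 = 31/5.
E[N | stage 2] = (7+10)/2 = 17/2.
E[N | stage 3] = (3+5+6+7+9)/5 = 6.
E[N] = (3/8)·(31/5) + (1/2)·(17/2) + (1/8)·(6) = 293/40.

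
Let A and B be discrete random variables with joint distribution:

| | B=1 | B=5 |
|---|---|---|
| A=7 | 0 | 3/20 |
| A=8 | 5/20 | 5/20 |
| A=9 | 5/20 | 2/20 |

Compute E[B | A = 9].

15/7

P(A = 9) = 7/20.
Σ B·P over the event = 1·(5/20) + 5·(2/20) = 3/4.
E[B | A = 9] = (3/4) / (7/20) = 15/7.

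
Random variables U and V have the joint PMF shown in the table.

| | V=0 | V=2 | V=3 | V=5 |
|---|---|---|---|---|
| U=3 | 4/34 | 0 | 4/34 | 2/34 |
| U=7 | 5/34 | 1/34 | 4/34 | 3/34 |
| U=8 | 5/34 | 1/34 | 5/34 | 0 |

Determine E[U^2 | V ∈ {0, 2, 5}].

293/7

P(V ∈ {0, 2, 5}) = 21/34.
Σ U^2·P over the event = 9·(4/34) + 9·(2/34) + 49·(5/34) + 49·(1/34) + 49·(3/34) + 64·(5/34) + 64·(1/34) = 879/34.
E[U^2 | V ∈ {0, 2, 5}] = (879/34) / (21/34) = 293/7.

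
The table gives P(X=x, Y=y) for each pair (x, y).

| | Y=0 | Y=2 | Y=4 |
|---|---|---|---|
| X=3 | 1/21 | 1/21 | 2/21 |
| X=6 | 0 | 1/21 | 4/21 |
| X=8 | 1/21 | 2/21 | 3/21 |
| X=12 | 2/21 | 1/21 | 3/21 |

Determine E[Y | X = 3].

P(X = 3) = 4/21.
Summing Y·P(X=x,Y=y) over the conditioning event gives 10/21.
E[Y | X = 3] = (10/21) / (4/21) = 5/2.

5/2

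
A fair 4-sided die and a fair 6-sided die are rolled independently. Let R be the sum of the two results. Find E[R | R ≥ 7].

P(R ≥ 7) = 5/12.
Σ over the event: 7·1/6 + 8·1/8 + 9·1/12 + 10·1/24 = 10/3.
E[R | R ≥ 7] = (10/3) / (5/12) = 8.

8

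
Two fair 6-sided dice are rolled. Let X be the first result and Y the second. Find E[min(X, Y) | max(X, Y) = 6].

P(max(X, Y) = 6) = 11/36.
Summing min(X,Y)·P(x,y) over outcomes with max(X, Y) = 6 gives 1.
E[min(X, Y) | max(X, Y) = 6] = (1) / (11/36) = 36/11.

36/11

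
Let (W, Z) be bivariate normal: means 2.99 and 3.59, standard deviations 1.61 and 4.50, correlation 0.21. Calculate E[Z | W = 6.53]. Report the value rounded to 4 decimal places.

5.6678

The regression of Z on W has slope ρ·σ_Z/σ_W and passes through (μ_W, μ_Z).
E[Z | W=6.53] = 3.59 + (0.21)·(4.50/1.61)·(6.53 − (2.99)) = 3.59 + (0.58696)·(3.54) = 5.6678.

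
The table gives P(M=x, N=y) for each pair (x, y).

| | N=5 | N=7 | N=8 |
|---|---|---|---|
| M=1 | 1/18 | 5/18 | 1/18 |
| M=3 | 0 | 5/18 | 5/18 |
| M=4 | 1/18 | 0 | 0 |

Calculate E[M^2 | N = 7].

5

P(N = 7) = 5/9.
Σ M^2·P over the event = 1·(5/18) + 9·(5/18) = 25/9.
E[M^2 | N = 7] = (25/9) / (5/9) = 5.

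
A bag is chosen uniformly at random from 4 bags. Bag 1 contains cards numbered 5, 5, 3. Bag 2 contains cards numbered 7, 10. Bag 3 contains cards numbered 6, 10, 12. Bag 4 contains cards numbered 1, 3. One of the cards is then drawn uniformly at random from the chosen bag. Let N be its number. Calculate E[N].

145/24

E[N | bag 1] = (5+5+3)/3 = 13/3.
E[N | bag 2] = (7+10)/2 = 17/2.
E[N | bag 3] = (6+10+12)/3 = 28/3.
E[N | bag 4] = (1+3)/2 = 2.
E[N] = (1/4)·(13/3) + (1/4)·(17/2) + (1/4)·(28/3) + (1/4)·(2) = 145/24.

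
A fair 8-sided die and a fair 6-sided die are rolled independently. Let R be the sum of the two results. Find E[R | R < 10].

214/33

P(R < 10) = 11/16.
Σ over the event: 2·1/48 + 3·1/24 + 4·1/16 + 5·1/12 + 6·5/48 + 7·1/8 + 8·1/8 + 9·1/8 = 107/24.
E[R | R < 10] = (107/24) / (11/16) = 214/33.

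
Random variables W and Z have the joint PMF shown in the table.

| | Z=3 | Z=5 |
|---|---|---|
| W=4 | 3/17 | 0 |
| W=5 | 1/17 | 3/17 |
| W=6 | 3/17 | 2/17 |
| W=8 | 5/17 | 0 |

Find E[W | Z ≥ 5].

27/5

P(Z ≥ 5) = 5/17.
Σ W·P over the event = 5·(3/17) + 6·(2/17) = 27/17.
E[W | Z ≥ 5] = (27/17) / (5/17) = 27/5.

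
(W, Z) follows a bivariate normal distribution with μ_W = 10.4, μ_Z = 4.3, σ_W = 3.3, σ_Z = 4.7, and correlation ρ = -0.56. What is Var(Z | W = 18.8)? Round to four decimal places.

15.1626

For a bivariate normal, Var(Z | W=x) = σ_Z²(1 − ρ²).
Var(Z | W=18.8) = (4.7)²·(1 − (-0.56)²) = 22.09·0.6864 = 15.1626.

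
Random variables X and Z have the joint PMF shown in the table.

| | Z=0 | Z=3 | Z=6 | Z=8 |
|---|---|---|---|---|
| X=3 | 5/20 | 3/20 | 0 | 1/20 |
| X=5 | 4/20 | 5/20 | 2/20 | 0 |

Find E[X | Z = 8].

3

P(Z = 8) = 1/20.
Σ X·P over the event = 3·(1/20) = 3/20.
E[X | Z = 8] = (3/20) / (1/20) = 3.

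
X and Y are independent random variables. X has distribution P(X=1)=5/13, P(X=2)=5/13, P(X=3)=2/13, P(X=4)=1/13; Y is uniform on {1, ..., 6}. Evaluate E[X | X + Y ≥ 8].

17/6

P(X + Y ≥ 8) = 2/13.
Summing X·P(x,y) over outcomes with X + Y ≥ 8 gives 17/39.
E[X | X + Y ≥ 8] = (17/39) / (2/13) = 17/6.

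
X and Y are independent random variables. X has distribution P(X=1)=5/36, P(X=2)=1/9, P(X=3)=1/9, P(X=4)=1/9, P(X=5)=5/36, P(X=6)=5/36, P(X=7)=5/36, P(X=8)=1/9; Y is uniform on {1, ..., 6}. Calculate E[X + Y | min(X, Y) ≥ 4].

P(min(X, Y) ≥ 4) = 23/72.
Summing (X+Y)·P(x,y) over outcomes with min(X, Y) ≥ 4 gives 253/72.
E[X + Y | min(X, Y) ≥ 4] = (253/72) / (23/72) = 11.

11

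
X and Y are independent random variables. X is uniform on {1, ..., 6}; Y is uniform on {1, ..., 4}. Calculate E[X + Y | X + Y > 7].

Outcomes with X + Y > 7: (4,4), (5,3), (5,4), (6,2), (6,3), (6,4), each with probability 1/24.
E[X + Y | X + Y > 7] = (8 + 8 + 9 + 8 + 9 + 10) / 6 = 26/3.

26/3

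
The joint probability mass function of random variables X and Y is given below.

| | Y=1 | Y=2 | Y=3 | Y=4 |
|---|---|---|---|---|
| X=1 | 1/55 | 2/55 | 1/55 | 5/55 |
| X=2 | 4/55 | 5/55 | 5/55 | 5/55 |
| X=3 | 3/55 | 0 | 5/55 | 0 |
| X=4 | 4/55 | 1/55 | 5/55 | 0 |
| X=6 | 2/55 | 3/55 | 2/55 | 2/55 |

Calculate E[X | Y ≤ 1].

P(Y ≤ 1) = 14/55.
Σ X·P over the event = 1·(1/55) + 2·(4/55) + 3·(3/55) + 4·(4/55) + 6·(2/55) = 46/55.
E[X | Y ≤ 1] = (46/55) / (14/55) = 23/7.

23/7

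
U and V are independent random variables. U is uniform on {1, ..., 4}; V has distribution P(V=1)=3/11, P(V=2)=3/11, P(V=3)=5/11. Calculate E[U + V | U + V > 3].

26/5

P(U + V > 3) = 35/44.
Summing (U+V)·P(x,y) over outcomes with U + V > 3 gives 91/22.
E[U + V | U + V > 3] = (91/22) / (35/44) = 26/5.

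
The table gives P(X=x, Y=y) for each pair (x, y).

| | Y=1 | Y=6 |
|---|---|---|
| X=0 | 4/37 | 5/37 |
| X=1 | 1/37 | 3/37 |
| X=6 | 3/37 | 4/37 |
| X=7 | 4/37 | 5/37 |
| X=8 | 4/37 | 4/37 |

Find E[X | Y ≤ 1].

P(Y ≤ 1) = 16/37.
Σ X·P over the event = 0·(4/37) + 1·(1/37) + 6·(3/37) + 7·(4/37) + 8·(4/37) = 79/37.
E[X | Y ≤ 1] = (79/37) / (16/37) = 79/16.

79/16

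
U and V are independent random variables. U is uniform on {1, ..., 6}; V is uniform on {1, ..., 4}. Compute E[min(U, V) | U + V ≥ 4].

47/21

P(U + V ≥ 4) = 7/8.
Summing min(U,V)·P(x,y) over outcomes with U + V ≥ 4 gives 47/24.
E[min(U, V) | U + V ≥ 4] = (47/24) / (7/8) = 47/21.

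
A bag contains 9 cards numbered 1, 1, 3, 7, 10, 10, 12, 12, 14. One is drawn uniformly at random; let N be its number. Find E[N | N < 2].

1

P(N < 2) = 2/9.
Σ over the event: 1·2/9 = 2/9.
E[N | N < 2] = (2/9) / (2/9) = 1.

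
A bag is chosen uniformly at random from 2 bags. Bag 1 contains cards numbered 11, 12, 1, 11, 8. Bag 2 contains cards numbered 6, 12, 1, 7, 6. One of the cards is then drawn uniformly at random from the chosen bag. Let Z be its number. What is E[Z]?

E[Z | bag 1] = (11+12+1+11+8)/5 = 43/5.
E[Z | bag 2] = (6+12+1+7+6)/5 = 32/5.
By the law of total expectation,
E[Z] = (1/2)·(43/5) + (1/2)·(32/5) = 15/2.

15/2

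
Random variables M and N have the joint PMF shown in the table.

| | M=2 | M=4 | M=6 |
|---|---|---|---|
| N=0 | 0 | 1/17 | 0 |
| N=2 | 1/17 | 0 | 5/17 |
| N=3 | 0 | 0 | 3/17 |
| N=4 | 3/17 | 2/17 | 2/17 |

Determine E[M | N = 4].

P(N = 4) = 7/17.
Σ M·P over the event = 2·(3/17) + 4·(2/17) + 6·(2/17) = 26/17.
E[M | N = 4] = (26/17) / (7/17) = 26/7.

26/7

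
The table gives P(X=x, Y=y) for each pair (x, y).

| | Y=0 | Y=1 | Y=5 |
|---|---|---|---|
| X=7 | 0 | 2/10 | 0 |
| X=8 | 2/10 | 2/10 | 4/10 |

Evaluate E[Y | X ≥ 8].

11/4

P(X ≥ 8) = 4/5.
Σ Y·P over the event = 0·(2/10) + 1·(2/10) + 5·(4/10) = 11/5.
E[Y | X ≥ 8] = (11/5) / (4/5) = 11/4.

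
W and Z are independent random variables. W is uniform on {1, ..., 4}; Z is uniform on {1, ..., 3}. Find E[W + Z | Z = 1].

Outcomes with Z = 1: (1,1), (2,1), (3,1), (4,1), each with probability 1/12.
E[W + Z | Z = 1] = (2 + 3 + 4 + 5) / 4 = 7/2.

7/2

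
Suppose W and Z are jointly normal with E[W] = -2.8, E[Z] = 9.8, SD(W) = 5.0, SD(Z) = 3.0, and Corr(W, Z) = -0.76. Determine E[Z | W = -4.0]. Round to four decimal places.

10.3472

E[Z | W=x] = μ_Z + ρ(σ_Z/σ_W)(x − μ_W) for jointly normal variables.
E[Z | W=-4.0] = 9.8 + (-0.76)·(3.0/5.0)·(-4.0 − (-2.8)) = 9.8 + (-0.456)·(-1.2) = 10.3472.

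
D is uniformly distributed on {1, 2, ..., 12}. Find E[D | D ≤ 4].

5/2

Given D ≤ 4, D is equally likely to be any of {1, 2, 3, 4}.
E[D | D ≤ 4] = (1 + 2 + 3 + 4) / 4 = 5/2.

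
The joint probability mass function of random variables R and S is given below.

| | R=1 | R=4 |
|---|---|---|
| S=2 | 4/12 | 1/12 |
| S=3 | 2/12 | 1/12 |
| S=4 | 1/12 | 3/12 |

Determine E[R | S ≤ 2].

8/5

P(S ≤ 2) = 5/12.
Σ R·P over the event = 1·(4/12) + 4·(1/12) = 2/3.
E[R | S ≤ 2] = (2/3) / (5/12) = 8/5.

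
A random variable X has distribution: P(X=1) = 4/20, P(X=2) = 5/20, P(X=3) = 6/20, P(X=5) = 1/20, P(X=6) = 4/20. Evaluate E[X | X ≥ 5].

29/5

P(X ≥ 5) = 1/4.
Σ over the event: 5·1/20 + 6·1/5 = 29/20.
E[X | X ≥ 5] = (29/20) / (1/4) = 29/5.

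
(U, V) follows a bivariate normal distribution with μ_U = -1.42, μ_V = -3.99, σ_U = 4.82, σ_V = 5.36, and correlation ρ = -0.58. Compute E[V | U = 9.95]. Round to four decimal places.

-11.3234

E[V | U=x] = μ_V + ρ(σ_V/σ_U)(x − μ_U) for jointly normal variables.
E[V | U=9.95] = -3.99 + (-0.58)·(5.36/4.82)·(9.95 − (-1.42)) = -3.99 + (-0.64498)·(11.37) = -11.3234.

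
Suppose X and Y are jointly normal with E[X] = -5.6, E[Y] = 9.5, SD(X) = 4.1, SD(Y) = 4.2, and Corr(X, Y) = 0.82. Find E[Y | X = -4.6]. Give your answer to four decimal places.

E[Y | X=x] = μ_Y + ρ(σ_Y/σ_X)(x − μ_X) for jointly normal variables.
E[Y | X=-4.6] = 9.5 + (0.82)·(4.2/4.1)·(-4.6 − (-5.6)) = 9.5 + (0.84)·(1) = 10.3400.

10.3400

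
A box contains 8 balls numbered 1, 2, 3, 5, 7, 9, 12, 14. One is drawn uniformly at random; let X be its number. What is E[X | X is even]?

P(X is even) = 3/8.
Σ over the event: 2·1/8 + 12·1/8 + 14·1/8 = 7/2.
E[X | X is even] = (7/2) / (3/8) = 28/3.

28/3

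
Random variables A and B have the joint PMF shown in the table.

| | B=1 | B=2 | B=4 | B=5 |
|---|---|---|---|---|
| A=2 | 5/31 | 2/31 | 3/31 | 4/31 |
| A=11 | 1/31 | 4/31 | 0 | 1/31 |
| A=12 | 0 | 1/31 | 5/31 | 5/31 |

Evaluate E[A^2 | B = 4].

183/2

P(B = 4) = 8/31.
Σ A^2·P over the event = 4·(3/31) + 144·(5/31) = 732/31.
E[A^2 | B = 4] = (732/31) / (8/31) = 183/2.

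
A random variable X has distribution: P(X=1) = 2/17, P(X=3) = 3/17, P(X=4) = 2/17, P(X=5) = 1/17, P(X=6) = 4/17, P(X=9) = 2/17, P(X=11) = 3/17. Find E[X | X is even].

P(X is even) = 6/17.
Σ over the event: 4·2/17 + 6·4/17 = 32/17.
E[X | X is even] = (32/17) / (6/17) = 16/3.

16/3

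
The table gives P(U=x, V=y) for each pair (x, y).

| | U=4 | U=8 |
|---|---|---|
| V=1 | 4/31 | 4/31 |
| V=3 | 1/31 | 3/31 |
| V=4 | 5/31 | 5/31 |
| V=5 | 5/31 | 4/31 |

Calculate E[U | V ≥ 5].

P(V ≥ 5) = 9/31.
Summing U·P(U=x,V=y) over the conditioning event gives 52/31.
E[U | V ≥ 5] = (52/31) / (9/31) = 52/9.

52/9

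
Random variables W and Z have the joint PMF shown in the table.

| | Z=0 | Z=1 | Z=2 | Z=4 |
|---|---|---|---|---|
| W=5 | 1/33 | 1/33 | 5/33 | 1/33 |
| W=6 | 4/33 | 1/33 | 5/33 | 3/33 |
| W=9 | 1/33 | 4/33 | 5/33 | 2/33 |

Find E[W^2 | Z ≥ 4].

295/6

P(Z ≥ 4) = 2/11.
Σ W^2·P over the event = 25·(1/33) + 36·(3/33) + 81·(2/33) = 295/33.
E[W^2 | Z ≥ 4] = (295/33) / (2/11) = 295/6.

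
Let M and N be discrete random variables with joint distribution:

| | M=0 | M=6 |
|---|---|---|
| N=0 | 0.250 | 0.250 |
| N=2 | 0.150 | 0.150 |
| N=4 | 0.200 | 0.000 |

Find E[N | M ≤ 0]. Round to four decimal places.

1.8333

P(M ≤ 0) = 0.600.
Σ N·P over the event = 0·(0.250) + 2·(0.150) + 4·(0.200) = 1.100.
E[N | M ≤ 0] = (1.100) / (0.600) = 1.8333.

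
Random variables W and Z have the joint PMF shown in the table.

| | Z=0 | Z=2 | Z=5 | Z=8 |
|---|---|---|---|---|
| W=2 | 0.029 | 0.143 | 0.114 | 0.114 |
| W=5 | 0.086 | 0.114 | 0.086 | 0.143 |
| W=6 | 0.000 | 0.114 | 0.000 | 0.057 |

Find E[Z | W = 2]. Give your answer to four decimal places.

4.4200

P(W = 2) = 0.400.
Σ Z·P over the event = 0·(0.029) + 2·(0.143) + 5·(0.114) + 8·(0.114) = 1.768.
E[Z | W = 2] = (1.768) / (0.400) = 4.4200.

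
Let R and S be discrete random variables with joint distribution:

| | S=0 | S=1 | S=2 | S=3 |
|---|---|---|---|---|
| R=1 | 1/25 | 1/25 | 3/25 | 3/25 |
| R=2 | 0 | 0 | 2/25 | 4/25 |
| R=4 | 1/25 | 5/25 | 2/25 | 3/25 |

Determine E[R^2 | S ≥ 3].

67/10

P(S ≥ 3) = 2/5.
Summing R^2·P(R=x,S=y) over the conditioning event gives 67/25.
E[R^2 | S ≥ 3] = (67/25) / (2/5) = 67/10.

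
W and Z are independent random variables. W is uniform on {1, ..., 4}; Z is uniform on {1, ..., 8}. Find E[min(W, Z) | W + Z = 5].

Outcomes with W + Z = 5: (1,4), (2,3), (3,2), (4,1), each with probability 1/32.
E[min(W, Z) | W + Z = 5] = (1 + 2 + 2 + 1) / 4 = 3/2.

3/2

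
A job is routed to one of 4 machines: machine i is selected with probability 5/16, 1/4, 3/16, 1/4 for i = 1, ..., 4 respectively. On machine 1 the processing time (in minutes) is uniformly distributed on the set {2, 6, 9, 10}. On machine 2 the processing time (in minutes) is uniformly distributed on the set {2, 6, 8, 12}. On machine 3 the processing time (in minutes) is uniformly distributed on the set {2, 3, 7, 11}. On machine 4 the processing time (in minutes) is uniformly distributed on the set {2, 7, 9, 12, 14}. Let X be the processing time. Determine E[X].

571/80

E[X | machine 1] = (2+6+9+10)/4 = 27/4.
E[X | machine 2] = (2+6+8+12)/4 = 7.
E[X | machine 3] = (2+3+7+11)/4 = 23/4.
E[X | machine 4] = (2+7+9+12+14)/5 = 44/5.
E[X] = (5/16)·(27/4) + (1/4)·(7) + (3/16)·(23/4) + (1/4)·(44/5) = 571/80.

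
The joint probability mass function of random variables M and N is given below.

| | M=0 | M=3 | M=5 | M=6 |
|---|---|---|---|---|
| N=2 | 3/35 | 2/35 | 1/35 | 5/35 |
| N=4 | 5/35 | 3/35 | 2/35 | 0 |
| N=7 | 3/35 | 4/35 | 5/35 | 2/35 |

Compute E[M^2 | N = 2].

P(N = 2) = 11/35.
Σ M^2·P over the event = 0·(3/35) + 9·(2/35) + 25·(1/35) + 36·(5/35) = 223/35.
E[M^2 | N = 2] = (223/35) / (11/35) = 223/11.

223/11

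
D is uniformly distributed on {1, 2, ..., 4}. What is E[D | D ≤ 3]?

2

Given D ≤ 3, D is equally likely to be any of {1, 2, 3}.
E[D | D ≤ 3] = (1 + 2 + 3) / 3 = 2.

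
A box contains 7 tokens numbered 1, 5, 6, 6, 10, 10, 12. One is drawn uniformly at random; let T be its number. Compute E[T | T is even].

44/5

P(T is even) = 5/7.
Σ over the event: 6·2/7 + 10·2/7 + 12·1/7 = 44/7.
E[T | T is even] = (44/7) / (5/7) = 44/5.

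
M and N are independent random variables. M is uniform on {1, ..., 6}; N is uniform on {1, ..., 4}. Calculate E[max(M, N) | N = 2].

P(N = 2) = 1/4.
Summing max(M,N)·P(x,y) over outcomes with N = 2 gives 11/12.
E[max(M, N) | N = 2] = (11/12) / (1/4) = 11/3.

11/3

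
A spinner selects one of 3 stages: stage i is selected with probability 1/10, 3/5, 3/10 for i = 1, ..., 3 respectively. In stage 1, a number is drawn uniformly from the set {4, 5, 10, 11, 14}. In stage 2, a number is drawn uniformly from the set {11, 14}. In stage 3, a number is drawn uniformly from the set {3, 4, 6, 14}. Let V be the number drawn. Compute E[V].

E[V | stage 1] = (4+5+10+11+14)/5 = 44/5.
E[V | stage 2] = (11+14)/2 = 25/2.
E[V | stage 3] = (3+4+6+14)/4 = 27/4.
By the law of total expectation,
E[V] = (1/10)·(44/5) + (3/5)·(25/2) + (3/10)·(27/4) = 2081/200.

2081/200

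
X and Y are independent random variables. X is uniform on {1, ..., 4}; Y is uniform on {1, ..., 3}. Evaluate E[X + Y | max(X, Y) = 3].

Outcomes with max(X, Y) = 3: (1,3), (2,3), (3,1), (3,2), (3,3), each with probability 1/12.
E[X + Y | max(X, Y) = 3] = (4 + 5 + 4 + 5 + 6) / 5 = 24/5.

24/5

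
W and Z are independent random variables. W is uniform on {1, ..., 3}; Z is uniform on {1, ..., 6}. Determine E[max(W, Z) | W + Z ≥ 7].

Outcomes with W + Z ≥ 7: (1,6), (2,5), (2,6), (3,4), (3,5), (3,6), each with probability 1/18.
E[max(W, Z) | W + Z ≥ 7] = (6 + 5 + 6 + 4 + 5 + 6) / 6 = 16/3.

16/3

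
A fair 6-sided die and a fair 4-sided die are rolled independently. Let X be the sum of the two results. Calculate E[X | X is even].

6

P(X is even) = 1/2.
Σ over the event: 2·1/24 + 4·1/8 + 6·1/6 + 8·1/8 + 10·1/24 = 3.
E[X | X is even] = (3) / (1/2) = 6.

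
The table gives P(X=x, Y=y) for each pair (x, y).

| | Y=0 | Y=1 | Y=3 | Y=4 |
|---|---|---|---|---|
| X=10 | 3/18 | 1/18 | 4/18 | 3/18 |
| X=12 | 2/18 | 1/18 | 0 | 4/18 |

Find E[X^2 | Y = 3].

P(Y = 3) = 2/9.
Σ X^2·P over the event = 100·(4/18) = 200/9.
E[X^2 | Y = 3] = (200/9) / (2/9) = 100.

100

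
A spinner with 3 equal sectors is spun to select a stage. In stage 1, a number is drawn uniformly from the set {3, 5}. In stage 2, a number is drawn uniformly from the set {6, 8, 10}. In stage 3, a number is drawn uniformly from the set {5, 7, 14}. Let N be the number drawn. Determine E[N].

E[N | stage 1] = (3+5)/2 = 4.
E[N | stage 2] = (6+8+10)/3 = 8.
E[N | stage 3] = (5+7+14)/3 = 26/3.
By the law of total expectation,
E[N] = (1/3)·(4) + (1/3)·(8) + (1/3)·(26/3) = 62/9.

62/9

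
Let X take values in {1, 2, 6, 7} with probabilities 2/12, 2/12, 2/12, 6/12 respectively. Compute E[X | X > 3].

27/4

P(X > 3) = 2/3.
Σ over the event: 6·1/6 + 7·1/2 = 9/2.
E[X | X > 3] = (9/2) / (2/3) = 27/4.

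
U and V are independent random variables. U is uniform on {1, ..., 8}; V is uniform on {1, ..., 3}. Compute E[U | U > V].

49/9

P(U > V) = 3/4.
Summing U·P(x,y) over outcomes with U > V gives 49/12.
E[U | U > V] = (49/12) / (3/4) = 49/9.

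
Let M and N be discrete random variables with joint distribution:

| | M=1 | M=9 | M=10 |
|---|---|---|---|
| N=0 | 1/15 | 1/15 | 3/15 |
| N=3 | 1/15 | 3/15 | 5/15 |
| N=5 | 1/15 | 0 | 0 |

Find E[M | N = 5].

1

P(N = 5) = 1/15.
Σ M·P over the event = 1·(1/15) = 1/15.
E[M | N = 5] = (1/15) / (1/15) = 1.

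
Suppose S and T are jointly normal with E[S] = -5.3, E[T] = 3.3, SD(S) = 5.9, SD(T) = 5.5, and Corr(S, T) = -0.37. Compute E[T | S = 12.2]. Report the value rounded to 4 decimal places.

For a bivariate normal, E[T | S=x] = μ_T + ρ·(σ_T/σ_S)·(x − μ_S).
E[T | S=12.2] = 3.3 + (-0.37)·(5.5/5.9)·(12.2 − (-5.3)) = 3.3 + (-0.344915)·(17.5) = -2.7360.

-2.7360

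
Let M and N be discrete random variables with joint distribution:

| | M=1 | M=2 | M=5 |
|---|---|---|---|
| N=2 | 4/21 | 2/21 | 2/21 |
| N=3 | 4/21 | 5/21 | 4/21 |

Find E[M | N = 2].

P(N = 2) = 8/21.
Summing M·P(M=x,N=y) over the conditioning event gives 6/7.
E[M | N = 2] = (6/7) / (8/21) = 9/4.

9/4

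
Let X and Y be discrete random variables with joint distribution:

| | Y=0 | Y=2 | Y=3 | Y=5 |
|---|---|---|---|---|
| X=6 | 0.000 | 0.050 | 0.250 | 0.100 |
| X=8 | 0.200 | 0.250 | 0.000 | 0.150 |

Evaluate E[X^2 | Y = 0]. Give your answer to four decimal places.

64.0000

P(Y = 0) = 0.200.
Σ X^2·P over the event = 64·(0.200) = 12.800.
E[X^2 | Y = 0] = (12.800) / (0.200) = 64.0000.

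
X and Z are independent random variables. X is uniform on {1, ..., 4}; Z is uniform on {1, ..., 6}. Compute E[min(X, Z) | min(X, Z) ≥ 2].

41/15

P(min(X, Z) ≥ 2) = 5/8.
Summing min(X,Z)·P(x,y) over outcomes with min(X, Z) ≥ 2 gives 41/24.
E[min(X, Z) | min(X, Z) ≥ 2] = (41/24) / (5/8) = 41/15.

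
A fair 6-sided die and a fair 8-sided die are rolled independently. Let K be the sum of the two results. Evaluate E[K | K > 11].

P(K > 11) = 1/8.
Σ over the event: 12·1/16 + 13·1/24 + 14·1/48 = 19/12.
E[K | K > 11] = (19/12) / (1/8) = 38/3.

38/3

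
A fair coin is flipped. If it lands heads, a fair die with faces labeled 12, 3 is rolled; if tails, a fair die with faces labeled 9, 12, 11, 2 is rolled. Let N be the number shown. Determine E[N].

8

E[N | heads] = (12+3)/2 = 15/2.
E[N | tails] = (9+12+11+2)/4 = 17/2.
By the law of total expectation,
E[N] = (1/2)·(15/2) + (1/2)·(17/2) = 8.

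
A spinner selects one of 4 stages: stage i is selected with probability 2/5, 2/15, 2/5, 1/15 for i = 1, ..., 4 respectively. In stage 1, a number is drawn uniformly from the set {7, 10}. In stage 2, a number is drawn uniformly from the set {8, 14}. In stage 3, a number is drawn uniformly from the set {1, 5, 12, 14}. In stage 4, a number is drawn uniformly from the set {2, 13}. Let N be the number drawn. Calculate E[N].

E[N | stage 1] = (7+10)/2 = 17/2.
E[N | stage 2] = (8+14)/2 = 11.
E[N | stage 3] = (1+5+12+14)/4 = 8.
E[N | stage 4] = (2+13)/2 = 15/2.
E[N] = (2/5)·(17/2) + (2/15)·(11) + (2/5)·(8) + (1/15)·(15/2) = 257/30.

257/30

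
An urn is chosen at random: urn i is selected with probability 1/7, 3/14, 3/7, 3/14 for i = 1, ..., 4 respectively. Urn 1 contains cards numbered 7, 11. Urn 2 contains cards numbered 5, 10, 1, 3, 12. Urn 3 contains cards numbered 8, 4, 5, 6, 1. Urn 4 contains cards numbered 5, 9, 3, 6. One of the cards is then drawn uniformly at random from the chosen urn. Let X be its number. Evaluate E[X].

1653/280

E[X | urn 1] = (7+11)/2 = 9.
E[X | urn 2] = (5+10+1+3+12)/5 = 31/5.
E[X | urn 3] = (8+4+5+6+1)/5 = 24/5.
E[X | urn 4] = (5+9+3+6)/4 = 23/4.
E[X] = (1/7)·(9) + (3/14)·(31/5) + (3/7)·(24/5) + (3/14)·(23/4) = 1653/280.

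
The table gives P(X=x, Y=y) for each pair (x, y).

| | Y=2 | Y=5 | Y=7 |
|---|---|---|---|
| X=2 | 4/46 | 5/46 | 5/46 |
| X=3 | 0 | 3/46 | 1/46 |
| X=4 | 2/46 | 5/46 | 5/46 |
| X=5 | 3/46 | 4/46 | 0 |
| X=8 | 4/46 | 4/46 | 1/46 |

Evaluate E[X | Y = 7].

41/12

P(Y = 7) = 6/23.
Σ X·P over the event = 2·(5/46) + 3·(1/46) + 4·(5/46) + 8·(1/46) = 41/46.
E[X | Y = 7] = (41/46) / (6/23) = 41/12.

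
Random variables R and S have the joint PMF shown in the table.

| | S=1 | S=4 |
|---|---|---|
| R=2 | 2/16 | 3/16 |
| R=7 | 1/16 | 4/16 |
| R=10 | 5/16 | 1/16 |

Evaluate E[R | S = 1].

P(S = 1) = 1/2.
Σ R·P over the event = 2·(2/16) + 7·(1/16) + 10·(5/16) = 61/16.
E[R | S = 1] = (61/16) / (1/2) = 61/8.

61/8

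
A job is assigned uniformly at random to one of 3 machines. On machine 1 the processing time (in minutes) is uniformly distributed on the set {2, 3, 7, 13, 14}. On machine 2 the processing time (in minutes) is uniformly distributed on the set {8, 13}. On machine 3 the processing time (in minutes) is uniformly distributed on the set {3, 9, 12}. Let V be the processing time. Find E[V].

263/30

E[V | machine 1] = (2+3+7+13+14)/5 = 39/5.
E[V | machine 2] = (8+13)/2 = 21/2.
E[V | machine 3] = (3+9+12)/3 = 8.
By the law of total expectation,
E[V] = (1/3)·(39/5) + (1/3)·(21/2) + (1/3)·(8) = 263/30.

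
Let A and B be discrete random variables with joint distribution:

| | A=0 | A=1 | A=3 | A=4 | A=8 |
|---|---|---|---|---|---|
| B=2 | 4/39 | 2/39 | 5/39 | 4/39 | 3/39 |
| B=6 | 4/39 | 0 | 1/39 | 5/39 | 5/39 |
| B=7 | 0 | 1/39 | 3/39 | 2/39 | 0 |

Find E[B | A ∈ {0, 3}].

P(A ∈ {0, 3}) = 17/39.
Σ B·P over the event = 2·(4/39) + 6·(4/39) + 2·(5/39) + 6·(1/39) + 7·(3/39) = 23/13.
E[B | A ∈ {0, 3}] = (23/13) / (17/39) = 69/17.

69/17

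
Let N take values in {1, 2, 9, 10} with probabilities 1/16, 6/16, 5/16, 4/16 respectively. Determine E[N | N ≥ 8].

P(N ≥ 8) = 9/16.
Σ over the event: 9·5/16 + 10·1/4 = 85/16.
E[N | N ≥ 8] = (85/16) / (9/16) = 85/9.

85/9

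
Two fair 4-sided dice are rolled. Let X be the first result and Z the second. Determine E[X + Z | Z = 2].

9/2

P(Z = 2) = 1/4.
Summing (X+Z)·P(x,y) over outcomes with Z = 2 gives 9/8.
E[X + Z | Z = 2] = (9/8) / (1/4) = 9/2.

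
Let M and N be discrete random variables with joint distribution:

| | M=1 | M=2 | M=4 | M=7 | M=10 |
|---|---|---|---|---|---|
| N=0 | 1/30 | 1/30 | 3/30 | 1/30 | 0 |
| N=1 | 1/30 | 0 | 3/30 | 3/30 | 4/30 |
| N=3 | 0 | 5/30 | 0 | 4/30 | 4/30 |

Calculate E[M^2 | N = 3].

616/13

P(N = 3) = 13/30.
Σ M^2·P over the event = 4·(5/30) + 49·(4/30) + 100·(4/30) = 308/15.
E[M^2 | N = 3] = (308/15) / (13/30) = 616/13.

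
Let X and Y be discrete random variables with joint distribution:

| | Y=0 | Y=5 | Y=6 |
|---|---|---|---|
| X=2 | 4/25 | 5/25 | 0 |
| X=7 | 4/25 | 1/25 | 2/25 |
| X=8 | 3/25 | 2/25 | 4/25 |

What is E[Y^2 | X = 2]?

P(X = 2) = 9/25.
Σ Y^2·P over the event = 0·(4/25) + 25·(5/25) = 5.
E[Y^2 | X = 2] = (5) / (9/25) = 125/9.

125/9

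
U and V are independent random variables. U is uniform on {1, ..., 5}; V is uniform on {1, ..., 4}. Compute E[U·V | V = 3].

9

Outcomes with V = 3: (1,3), (2,3), (3,3), (4,3), (5,3), each with probability 1/20.
E[U·V | V = 3] = (3 + 6 + 9 + 12 + 15) / 5 = 9.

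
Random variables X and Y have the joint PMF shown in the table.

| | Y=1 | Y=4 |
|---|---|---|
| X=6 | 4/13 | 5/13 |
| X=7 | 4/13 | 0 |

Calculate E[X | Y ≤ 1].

13/2

P(Y ≤ 1) = 8/13.
Σ X·P over the event = 6·(4/13) + 7·(4/13) = 4.
E[X | Y ≤ 1] = (4) / (8/13) = 13/2.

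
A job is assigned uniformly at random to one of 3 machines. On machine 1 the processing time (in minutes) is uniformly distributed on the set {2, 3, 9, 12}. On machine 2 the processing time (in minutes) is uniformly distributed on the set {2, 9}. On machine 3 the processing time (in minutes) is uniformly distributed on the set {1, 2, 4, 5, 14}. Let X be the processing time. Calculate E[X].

E[X | machine 1] = (2+3+9+12)/4 = 13/2.
E[X | machine 2] = (2+9)/2 = 11/2.
E[X | machine 3] = (1+2+4+5+14)/5 = 26/5.
E[X] = (1/3)·(13/2) + (1/3)·(11/2) + (1/3)·(26/5) = 86/15.

86/15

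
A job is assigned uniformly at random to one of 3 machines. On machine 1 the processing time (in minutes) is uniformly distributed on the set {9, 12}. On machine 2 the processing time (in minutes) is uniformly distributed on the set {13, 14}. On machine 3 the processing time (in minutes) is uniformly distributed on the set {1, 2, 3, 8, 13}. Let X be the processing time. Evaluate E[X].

49/5

E[X | machine 1] = (9+12)/2 = 21/2.
E[X | machine 2] = (13+14)/2 = 27/2.
E[X | machine 3] = (1+2+3+8+13)/5 = 27/5.
E[X] = (1/3)·(21/2) + (1/3)·(27/2) + (1/3)·(27/5) = 49/5.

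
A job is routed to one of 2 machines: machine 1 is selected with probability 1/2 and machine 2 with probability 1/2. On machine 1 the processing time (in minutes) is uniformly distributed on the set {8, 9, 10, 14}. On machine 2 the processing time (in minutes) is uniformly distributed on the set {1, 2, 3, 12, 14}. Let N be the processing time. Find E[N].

333/40

E[N | machine 1] = (8+9+10+14)/4 = 41/4.
E[N | machine 2] = (1+2+3+12+14)/5 = 32/5.
E[N] = (1/2)·(41/4) + (1/2)·(32/5) = 333/40.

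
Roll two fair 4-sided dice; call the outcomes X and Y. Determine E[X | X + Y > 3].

P(X + Y > 3) = 13/16.
Summing X·P(x,y) over outcomes with X + Y > 3 gives 9/4.
E[X | X + Y > 3] = (9/4) / (13/16) = 36/13.

36/13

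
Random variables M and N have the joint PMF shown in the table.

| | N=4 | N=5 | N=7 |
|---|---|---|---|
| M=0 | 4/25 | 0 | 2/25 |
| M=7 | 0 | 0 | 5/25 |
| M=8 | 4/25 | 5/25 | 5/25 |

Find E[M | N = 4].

P(N = 4) = 8/25.
Σ M·P over the event = 0·(4/25) + 8·(4/25) = 32/25.
E[M | N = 4] = (32/25) / (8/25) = 4.

4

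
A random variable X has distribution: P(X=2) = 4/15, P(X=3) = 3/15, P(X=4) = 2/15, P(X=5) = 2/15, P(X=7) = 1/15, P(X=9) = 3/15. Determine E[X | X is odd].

P(X is odd) = 3/5.
Σ over the event: 3·1/5 + 5·2/15 + 7·1/15 + 9·1/5 = 53/15.
E[X | X is odd] = (53/15) / (3/5) = 53/9.

53/9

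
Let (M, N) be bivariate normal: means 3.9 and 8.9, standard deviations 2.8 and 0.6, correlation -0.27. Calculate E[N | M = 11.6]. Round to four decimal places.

8.4545

The regression of N on M has slope ρ·σ_N/σ_M and passes through (μ_M, μ_N).
E[N | M=11.6] = 8.9 + (-0.27)·(0.6/2.8)·(11.6 − (3.9)) = 8.9 + (-0.057857)·(7.7) = 8.4545.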